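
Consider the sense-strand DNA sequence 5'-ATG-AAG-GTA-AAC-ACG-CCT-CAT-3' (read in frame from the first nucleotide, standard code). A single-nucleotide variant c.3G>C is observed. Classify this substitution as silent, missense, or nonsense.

Position 3 falls in codon 1: ATG → Met.
After the substitution the codon is ATC → Ile.
Met ≠ Ile, so this is a missense mutation.

missense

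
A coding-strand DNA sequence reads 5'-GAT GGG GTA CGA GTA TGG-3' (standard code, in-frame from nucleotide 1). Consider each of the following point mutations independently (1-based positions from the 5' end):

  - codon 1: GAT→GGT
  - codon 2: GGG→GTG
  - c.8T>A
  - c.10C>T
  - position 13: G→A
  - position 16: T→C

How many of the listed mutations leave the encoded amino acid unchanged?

Codon 1: GAT (Asp) → GGT (Gly) — missense.
Codon 2: GGG (Gly) → GTG (Val) — missense.
Codon 3: GTA (Val) → GAA (Glu) — missense.
Codon 4: CGA (Arg) → TGA (Stop) — nonsense.
Codon 5: GTA (Val) → ATA (Ile) — missense.
Codon 6: TGG (Trp) → CGG (Arg) — missense.
Synonymous: 0 of 6.

0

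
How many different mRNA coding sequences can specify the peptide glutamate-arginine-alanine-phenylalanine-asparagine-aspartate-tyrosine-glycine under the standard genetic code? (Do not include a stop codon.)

3072

Glu: 2 codons.
Arg: 6 codons.
Ala: 4 codons.
Phe: 2 codons.
Asn: 2 codons.
Asp: 2 codons.
Tyr: 2 codons.
Gly: 4 codons.
2 × 6 × 4 × 2 × 2 × 2 × 2 × 4 = 3072.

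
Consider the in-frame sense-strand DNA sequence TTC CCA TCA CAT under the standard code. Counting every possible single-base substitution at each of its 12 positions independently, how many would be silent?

Codon 1 (TTC, Phe): 1 synonymous substitution.
Codon 2 (CCA, Pro): 3 synonymous substitutions.
Codon 3 (TCA, Ser): 3 synonymous substitutions.
Codon 4 (CAT, His): 1 synonymous substitution.
Total: 1 + 3 + 3 + 1 = 8.

8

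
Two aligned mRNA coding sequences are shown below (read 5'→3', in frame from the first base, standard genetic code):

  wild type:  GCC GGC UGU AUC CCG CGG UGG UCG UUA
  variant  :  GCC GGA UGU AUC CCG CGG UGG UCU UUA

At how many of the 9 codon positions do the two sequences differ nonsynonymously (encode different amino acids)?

0

Codon 1: GCC Ala / GCC Ala — identical.
Codon 2: GGC Gly / GGA Gly — synonymous.
Codon 3: UGU Cys / UGU Cys — identical.
Codon 4: AUC Ile / AUC Ile — identical.
Codon 5: CCG Pro / CCG Pro — identical.
Codon 6: CGG Arg / CGG Arg — identical.
Codon 7: UGG Trp / UGG Trp — identical.
Codon 8: UCG Ser / UCU Ser — synonymous.
Codon 9: UUA Leu / UUA Leu — identical.
Nonsynonymous differences: 0.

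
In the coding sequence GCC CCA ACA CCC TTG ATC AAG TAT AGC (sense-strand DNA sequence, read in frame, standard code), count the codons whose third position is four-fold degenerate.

4

Codon 1 GCC (Ala): third position 4-fold.
Codon 2 CCA (Pro): third position 4-fold.
Codon 3 ACA (Thr): third position 4-fold.
Codon 4 CCC (Pro): third position 4-fold.
Codon 5 TTG (Leu): third position 2-fold.
Codon 6 ATC (Ile): third position 3-fold.
Codon 7 AAG (Lys): third position 2-fold.
Codon 8 TAT (Tyr): third position 2-fold.
Codon 9 AGC (Ser): third position 2-fold.
Four-fold degenerate third positions: 4.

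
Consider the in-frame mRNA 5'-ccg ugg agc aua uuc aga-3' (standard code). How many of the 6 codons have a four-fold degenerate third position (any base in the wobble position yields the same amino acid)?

1

Codon 1 CCG (Pro): third position 4-fold.
Codon 2 UGG (Trp): third position 1-fold.
Codon 3 AGC (Ser): third position 2-fold.
Codon 4 AUA (Ile): third position 3-fold.
Codon 5 UUC (Phe): third position 2-fold.
Codon 6 AGA (Arg): third position 2-fold.
Four-fold degenerate third positions: 1.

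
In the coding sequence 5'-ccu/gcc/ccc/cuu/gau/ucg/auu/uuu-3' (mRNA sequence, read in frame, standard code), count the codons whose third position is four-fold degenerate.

Codon 1 CCU (Pro): third position 4-fold.
Codon 2 GCC (Ala): third position 4-fold.
Codon 3 CCC (Pro): third position 4-fold.
Codon 4 CUU (Leu): third position 4-fold.
Codon 5 GAU (Asp): third position 2-fold.
Codon 6 UCG (Ser): third position 4-fold.
Codon 7 AUU (Ile): third position 3-fold.
Codon 8 UUU (Phe): third position 2-fold.
Four-fold degenerate third positions: 5.

5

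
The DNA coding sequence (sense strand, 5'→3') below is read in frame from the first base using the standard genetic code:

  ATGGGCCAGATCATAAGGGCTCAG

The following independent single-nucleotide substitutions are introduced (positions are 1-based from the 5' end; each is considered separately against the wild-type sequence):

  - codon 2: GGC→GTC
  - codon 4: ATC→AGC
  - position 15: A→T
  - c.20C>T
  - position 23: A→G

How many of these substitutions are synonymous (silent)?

Codon 2: GGC (Gly) → GTC (Val) — missense.
Codon 4: ATC (Ile) → AGC (Ser) — missense.
Codon 5: ATA (Ile) → ATT (Ile) — synonymous.
Codon 7: GCT (Ala) → GTT (Val) — missense.
Codon 8: CAG (Gln) → CGG (Arg) — missense.
Synonymous: 1 of 5.

1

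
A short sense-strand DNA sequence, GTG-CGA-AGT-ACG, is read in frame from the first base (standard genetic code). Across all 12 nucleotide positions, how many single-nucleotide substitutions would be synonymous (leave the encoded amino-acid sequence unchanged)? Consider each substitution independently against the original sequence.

Codon 1 (GTG, Val): 3 synonymous substitutions.
Codon 2 (CGA, Arg): 4 synonymous substitutions.
Codon 3 (AGT, Ser): 1 synonymous substitution.
Codon 4 (ACG, Thr): 3 synonymous substitutions.
Total: 3 + 4 + 1 + 3 = 11.

11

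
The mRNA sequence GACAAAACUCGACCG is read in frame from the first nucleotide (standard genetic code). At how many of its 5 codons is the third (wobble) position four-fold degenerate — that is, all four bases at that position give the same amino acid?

Codon 1 GAC (Asp): third position 2-fold.
Codon 2 AAA (Lys): third position 2-fold.
Codon 3 ACU (Thr): third position 4-fold.
Codon 4 CGA (Arg): third position 4-fold.
Codon 5 CCG (Pro): third position 4-fold.
Four-fold degenerate third positions: 3.

3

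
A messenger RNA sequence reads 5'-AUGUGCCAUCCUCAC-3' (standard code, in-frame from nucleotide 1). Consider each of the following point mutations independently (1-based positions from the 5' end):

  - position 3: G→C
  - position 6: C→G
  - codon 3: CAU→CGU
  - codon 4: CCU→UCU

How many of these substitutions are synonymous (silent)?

0

Codon 1: AUG (Met) → AUC (Ile) — missense.
Codon 2: UGC (Cys) → UGG (Trp) — missense.
Codon 3: CAU (His) → CGU (Arg) — missense.
Codon 4: CCU (Pro) → UCU (Ser) — missense.
Synonymous: 0 of 4.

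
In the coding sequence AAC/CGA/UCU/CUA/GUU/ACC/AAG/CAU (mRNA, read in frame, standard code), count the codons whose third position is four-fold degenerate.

Codon 1 AAC (Asn): third position 2-fold.
Codon 2 CGA (Arg): third position 4-fold.
Codon 3 UCU (Ser): third position 4-fold.
Codon 4 CUA (Leu): third position 4-fold.
Codon 5 GUU (Val): third position 4-fold.
Codon 6 ACC (Thr): third position 4-fold.
Codon 7 AAG (Lys): third position 2-fold.
Codon 8 CAU (His): third position 2-fold.
Four-fold degenerate third positions: 5.

5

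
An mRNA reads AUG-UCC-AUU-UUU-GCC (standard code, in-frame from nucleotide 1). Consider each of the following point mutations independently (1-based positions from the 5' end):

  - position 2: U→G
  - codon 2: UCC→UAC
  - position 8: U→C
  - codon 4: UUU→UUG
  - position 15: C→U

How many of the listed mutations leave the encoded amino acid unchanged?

Codon 1: AUG (Met) → AGG (Arg) — missense.
Codon 2: UCC (Ser) → UAC (Tyr) — missense.
Codon 3: AUU (Ile) → ACU (Thr) — missense.
Codon 4: UUU (Phe) → UUG (Leu) — missense.
Codon 5: GCC (Ala) → GCU (Ala) — synonymous.
Synonymous: 1 of 5.

1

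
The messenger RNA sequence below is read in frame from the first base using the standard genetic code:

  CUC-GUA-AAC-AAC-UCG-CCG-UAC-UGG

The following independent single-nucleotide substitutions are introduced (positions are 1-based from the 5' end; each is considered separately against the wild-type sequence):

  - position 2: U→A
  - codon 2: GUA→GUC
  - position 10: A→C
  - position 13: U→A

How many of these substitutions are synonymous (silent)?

Codon 1: CUC (Leu) → CAC (His) — missense.
Codon 2: GUA (Val) → GUC (Val) — synonymous.
Codon 4: AAC (Asn) → CAC (His) — missense.
Codon 5: UCG (Ser) → ACG (Thr) — missense.
Synonymous: 1 of 4.

1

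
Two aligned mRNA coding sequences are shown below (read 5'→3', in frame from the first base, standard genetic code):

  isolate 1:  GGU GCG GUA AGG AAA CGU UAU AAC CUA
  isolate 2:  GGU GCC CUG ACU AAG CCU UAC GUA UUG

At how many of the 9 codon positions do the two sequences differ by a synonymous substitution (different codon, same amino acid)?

4

Codon 1: GGU Gly / GGU Gly — identical.
Codon 2: GCG Ala / GCC Ala — synonymous.
Codon 3: GUA Val / CUG Leu — nonsynonymous.
Codon 4: AGG Arg / ACU Thr — nonsynonymous.
Codon 5: AAA Lys / AAG Lys — synonymous.
Codon 6: CGU Arg / CCU Pro — nonsynonymous.
Codon 7: UAU Tyr / UAC Tyr — synonymous.
Codon 8: AAC Asn / GUA Val — nonsynonymous.
Codon 9: CUA Leu / UUG Leu — synonymous.
Synonymous differences: 4.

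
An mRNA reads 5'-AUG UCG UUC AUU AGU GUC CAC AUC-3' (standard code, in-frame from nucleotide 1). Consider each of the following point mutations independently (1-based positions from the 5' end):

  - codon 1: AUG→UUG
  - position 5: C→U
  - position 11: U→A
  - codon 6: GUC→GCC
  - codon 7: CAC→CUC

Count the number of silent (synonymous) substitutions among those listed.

Codon 1: AUG (Met) → UUG (Leu) — missense.
Codon 2: UCG (Ser) → UUG (Leu) — missense.
Codon 4: AUU (Ile) → AAU (Asn) — missense.
Codon 6: GUC (Val) → GCC (Ala) — missense.
Codon 7: CAC (His) → CUC (Leu) — missense.
Synonymous: 0 of 5.

0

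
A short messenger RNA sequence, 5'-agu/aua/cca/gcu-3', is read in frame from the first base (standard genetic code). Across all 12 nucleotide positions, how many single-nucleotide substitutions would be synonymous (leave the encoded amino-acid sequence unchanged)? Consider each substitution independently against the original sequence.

9

Codon 1 (AGU, Ser): 1 synonymous substitution.
Codon 2 (AUA, Ile): 2 synonymous substitutions.
Codon 3 (CCA, Pro): 3 synonymous substitutions.
Codon 4 (GCU, Ala): 3 synonymous substitutions.
Total: 1 + 2 + 3 + 3 = 9.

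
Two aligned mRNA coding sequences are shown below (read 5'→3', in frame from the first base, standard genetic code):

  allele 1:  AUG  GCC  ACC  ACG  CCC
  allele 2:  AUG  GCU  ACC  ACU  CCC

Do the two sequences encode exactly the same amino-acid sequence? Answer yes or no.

Codon 1: AUG Met / AUG Met — identical.
Codon 2: GCC Ala / GCU Ala — synonymous.
Codon 3: ACC Thr / ACC Thr — identical.
Codon 4: ACG Thr / ACU Thr — synonymous.
Codon 5: CCC Pro / CCC Pro — identical.
Nonsynonymous differences: 0 → same protein.

yes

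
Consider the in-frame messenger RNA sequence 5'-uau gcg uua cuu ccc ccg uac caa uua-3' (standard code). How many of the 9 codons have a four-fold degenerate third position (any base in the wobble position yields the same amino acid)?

4

Codon 1 UAU (Tyr): third position 2-fold.
Codon 2 GCG (Ala): third position 4-fold.
Codon 3 UUA (Leu): third position 2-fold.
Codon 4 CUU (Leu): third position 4-fold.
Codon 5 CCC (Pro): third position 4-fold.
Codon 6 CCG (Pro): third position 4-fold.
Codon 7 UAC (Tyr): third position 2-fold.
Codon 8 CAA (Gln): third position 2-fold.
Codon 9 UUA (Leu): third position 2-fold.
Four-fold degenerate third positions: 4.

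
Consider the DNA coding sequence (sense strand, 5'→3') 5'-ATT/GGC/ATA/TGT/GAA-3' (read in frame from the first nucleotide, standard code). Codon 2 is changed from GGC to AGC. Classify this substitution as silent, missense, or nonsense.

Position 4 falls in codon 2: GGC → Gly.
After the substitution the codon is AGC → Ser.
Gly ≠ Ser, so this is a missense mutation.

missense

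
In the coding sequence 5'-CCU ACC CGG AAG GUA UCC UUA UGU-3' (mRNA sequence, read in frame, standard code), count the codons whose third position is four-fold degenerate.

5

Codon 1 CCU (Pro): third position 4-fold.
Codon 2 ACC (Thr): third position 4-fold.
Codon 3 CGG (Arg): third position 4-fold.
Codon 4 AAG (Lys): third position 2-fold.
Codon 5 GUA (Val): third position 4-fold.
Codon 6 UCC (Ser): third position 4-fold.
Codon 7 UUA (Leu): third position 2-fold.
Codon 8 UGU (Cys): third position 2-fold.
Four-fold degenerate third positions: 5.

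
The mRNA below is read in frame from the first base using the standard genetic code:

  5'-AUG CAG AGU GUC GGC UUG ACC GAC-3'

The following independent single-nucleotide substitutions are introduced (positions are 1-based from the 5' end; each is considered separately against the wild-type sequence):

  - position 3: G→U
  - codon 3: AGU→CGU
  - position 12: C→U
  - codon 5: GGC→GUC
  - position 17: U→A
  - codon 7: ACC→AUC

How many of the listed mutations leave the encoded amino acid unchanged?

1

Codon 1: AUG (Met) → AUU (Ile) — missense.
Codon 3: AGU (Ser) → CGU (Arg) — missense.
Codon 4: GUC (Val) → GUU (Val) — synonymous.
Codon 5: GGC (Gly) → GUC (Val) — missense.
Codon 6: UUG (Leu) → UAG (Stop) — nonsense.
Codon 7: ACC (Thr) → AUC (Ile) — missense.
Synonymous: 1 of 6.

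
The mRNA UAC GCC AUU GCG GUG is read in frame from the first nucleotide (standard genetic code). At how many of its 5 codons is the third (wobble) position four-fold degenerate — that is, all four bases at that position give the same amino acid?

Codon 1 UAC (Tyr): third position 2-fold.
Codon 2 GCC (Ala): third position 4-fold.
Codon 3 AUU (Ile): third position 3-fold.
Codon 4 GCG (Ala): third position 4-fold.
Codon 5 GUG (Val): third position 4-fold.
Four-fold degenerate third positions: 3.

3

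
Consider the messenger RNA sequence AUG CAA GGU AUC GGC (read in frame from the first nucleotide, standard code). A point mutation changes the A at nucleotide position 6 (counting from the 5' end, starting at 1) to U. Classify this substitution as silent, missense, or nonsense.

missense

Position 6 falls in codon 2: CAA → Gln.
After the substitution the codon is CAU → His.
Gln ≠ His, so this is a missense mutation.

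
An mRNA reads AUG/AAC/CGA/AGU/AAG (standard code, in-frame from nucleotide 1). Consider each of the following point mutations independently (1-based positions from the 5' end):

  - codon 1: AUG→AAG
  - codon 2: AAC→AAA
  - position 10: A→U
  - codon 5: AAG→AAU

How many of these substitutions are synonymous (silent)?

0

Codon 1: AUG (Met) → AAG (Lys) — missense.
Codon 2: AAC (Asn) → AAA (Lys) — missense.
Codon 4: AGU (Ser) → UGU (Cys) — missense.
Codon 5: AAG (Lys) → AAU (Asn) — missense.
Synonymous: 0 of 4.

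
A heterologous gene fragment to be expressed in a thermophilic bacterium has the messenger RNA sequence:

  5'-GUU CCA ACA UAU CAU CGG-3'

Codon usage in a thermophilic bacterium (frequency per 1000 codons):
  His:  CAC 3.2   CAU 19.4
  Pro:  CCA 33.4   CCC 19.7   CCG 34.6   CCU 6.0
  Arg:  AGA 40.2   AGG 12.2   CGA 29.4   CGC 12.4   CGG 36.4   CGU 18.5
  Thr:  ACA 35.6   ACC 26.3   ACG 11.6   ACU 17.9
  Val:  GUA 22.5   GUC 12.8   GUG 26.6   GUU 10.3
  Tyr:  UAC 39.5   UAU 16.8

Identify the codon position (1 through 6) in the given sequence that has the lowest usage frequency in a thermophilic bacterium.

Codon 1 GUU (Val): 10.3 per 1000.
Codon 2 CCA (Pro): 33.4 per 1000.
Codon 3 ACA (Thr): 35.6 per 1000.
Codon 4 UAU (Tyr): 16.8 per 1000.
Codon 5 CAU (His): 19.4 per 1000.
Codon 6 CGG (Arg): 36.4 per 1000.
Lowest frequency is 10.3 at codon 1.

1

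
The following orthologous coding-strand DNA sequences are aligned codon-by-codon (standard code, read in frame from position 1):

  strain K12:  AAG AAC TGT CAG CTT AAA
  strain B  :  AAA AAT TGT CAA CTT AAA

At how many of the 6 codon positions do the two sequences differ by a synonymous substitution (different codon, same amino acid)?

3

Codon 1: AAG Lys / AAA Lys — synonymous.
Codon 2: AAC Asn / AAT Asn — synonymous.
Codon 3: TGT Cys / TGT Cys — identical.
Codon 4: CAG Gln / CAA Gln — synonymous.
Codon 5: CTT Leu / CTT Leu — identical.
Codon 6: AAA Lys / AAA Lys — identical.
Synonymous differences: 3.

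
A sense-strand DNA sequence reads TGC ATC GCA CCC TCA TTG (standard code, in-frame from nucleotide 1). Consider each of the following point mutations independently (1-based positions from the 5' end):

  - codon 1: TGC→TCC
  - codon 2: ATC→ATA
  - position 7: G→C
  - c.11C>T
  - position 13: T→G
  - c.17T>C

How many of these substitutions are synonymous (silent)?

1

Codon 1: TGC (Cys) → TCC (Ser) — missense.
Codon 2: ATC (Ile) → ATA (Ile) — synonymous.
Codon 3: GCA (Ala) → CCA (Pro) — missense.
Codon 4: CCC (Pro) → CTC (Leu) — missense.
Codon 5: TCA (Ser) → GCA (Ala) — missense.
Codon 6: TTG (Leu) → TCG (Ser) — missense.
Synonymous: 1 of 6.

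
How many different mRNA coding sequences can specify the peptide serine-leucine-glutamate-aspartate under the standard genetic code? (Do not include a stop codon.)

144

Ser: 6 codons.
Leu: 6 codons.
Glu: 2 codons.
Asp: 2 codons.
6 × 6 × 2 × 2 = 144.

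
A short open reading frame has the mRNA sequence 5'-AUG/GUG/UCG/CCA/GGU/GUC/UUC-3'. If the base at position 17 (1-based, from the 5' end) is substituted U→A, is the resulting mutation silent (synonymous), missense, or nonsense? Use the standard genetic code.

missense

Position 17 falls in codon 6: GUC → Val.
After the substitution the codon is GAC → Asp.
Val ≠ Asp, so this is a missense mutation.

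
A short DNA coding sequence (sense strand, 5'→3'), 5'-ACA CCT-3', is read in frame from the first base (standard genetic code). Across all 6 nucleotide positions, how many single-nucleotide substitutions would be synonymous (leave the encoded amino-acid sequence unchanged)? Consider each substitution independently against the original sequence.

6

Codon 1 (ACA, Thr): 3 synonymous substitutions.
Codon 2 (CCT, Pro): 3 synonymous substitutions.
Total: 3 + 3 = 6.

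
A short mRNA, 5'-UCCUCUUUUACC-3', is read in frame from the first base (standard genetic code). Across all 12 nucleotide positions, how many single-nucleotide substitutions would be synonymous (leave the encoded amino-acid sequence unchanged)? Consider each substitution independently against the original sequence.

Codon 1 (UCC, Ser): 3 synonymous substitutions.
Codon 2 (UCU, Ser): 3 synonymous substitutions.
Codon 3 (UUU, Phe): 1 synonymous substitution.
Codon 4 (ACC, Thr): 3 synonymous substitutions.
Total: 3 + 3 + 1 + 3 = 10.

10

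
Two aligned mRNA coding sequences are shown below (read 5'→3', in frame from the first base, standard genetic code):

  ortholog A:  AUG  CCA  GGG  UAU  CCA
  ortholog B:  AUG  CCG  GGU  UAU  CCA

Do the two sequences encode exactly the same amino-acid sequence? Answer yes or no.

Codon 1: AUG Met / AUG Met — identical.
Codon 2: CCA Pro / CCG Pro — synonymous.
Codon 3: GGG Gly / GGU Gly — synonymous.
Codon 4: UAU Tyr / UAU Tyr — identical.
Codon 5: CCA Pro / CCA Pro — identical.
Nonsynonymous differences: 0 → same protein.

yes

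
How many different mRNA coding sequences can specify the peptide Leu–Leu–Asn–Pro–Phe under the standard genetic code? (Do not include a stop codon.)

576

Leu: 6 codons.
Leu: 6 codons.
Asn: 2 codons.
Pro: 4 codons.
Phe: 2 codons.
6 × 6 × 2 × 4 × 2 = 576.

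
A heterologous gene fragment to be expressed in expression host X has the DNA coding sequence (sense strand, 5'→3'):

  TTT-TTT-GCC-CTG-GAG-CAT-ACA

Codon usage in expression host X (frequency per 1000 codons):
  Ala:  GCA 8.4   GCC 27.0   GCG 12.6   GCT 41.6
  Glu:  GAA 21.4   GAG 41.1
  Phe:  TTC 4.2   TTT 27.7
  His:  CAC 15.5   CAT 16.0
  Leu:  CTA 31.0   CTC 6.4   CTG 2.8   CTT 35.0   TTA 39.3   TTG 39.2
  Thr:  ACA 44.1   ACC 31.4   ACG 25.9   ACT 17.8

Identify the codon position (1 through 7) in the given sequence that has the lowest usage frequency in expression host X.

Codon 1 TTT (Phe): 27.7 per 1000.
Codon 2 TTT (Phe): 27.7 per 1000.
Codon 3 GCC (Ala): 27.0 per 1000.
Codon 4 CTG (Leu): 2.8 per 1000.
Codon 5 GAG (Glu): 41.1 per 1000.
Codon 6 CAT (His): 16.0 per 1000.
Codon 7 ACA (Thr): 44.1 per 1000.
Lowest frequency is 2.8 at codon 4.

4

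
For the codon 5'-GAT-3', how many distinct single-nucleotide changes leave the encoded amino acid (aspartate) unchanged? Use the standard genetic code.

1

Position 1: none → 0 synonymous.
Position 2: none → 0 synonymous.
Position 3: GAC → 1 synonymous.
Total: 0 + 0 + 1 = 1.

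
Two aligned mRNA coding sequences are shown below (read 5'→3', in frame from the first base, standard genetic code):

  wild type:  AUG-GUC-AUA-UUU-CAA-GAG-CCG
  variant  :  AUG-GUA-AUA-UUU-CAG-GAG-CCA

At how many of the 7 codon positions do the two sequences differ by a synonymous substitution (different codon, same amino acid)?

Codon 1: AUG Met / AUG Met — identical.
Codon 2: GUC Val / GUA Val — synonymous.
Codon 3: AUA Ile / AUA Ile — identical.
Codon 4: UUU Phe / UUU Phe — identical.
Codon 5: CAA Gln / CAG Gln — synonymous.
Codon 6: GAG Glu / GAG Glu — identical.
Codon 7: CCG Pro / CCA Pro — synonymous.
Synonymous differences: 3.

3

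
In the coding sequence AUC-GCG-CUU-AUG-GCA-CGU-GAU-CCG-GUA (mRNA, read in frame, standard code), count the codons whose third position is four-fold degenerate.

Codon 1 AUC (Ile): third position 3-fold.
Codon 2 GCG (Ala): third position 4-fold.
Codon 3 CUU (Leu): third position 4-fold.
Codon 4 AUG (Met): third position 1-fold.
Codon 5 GCA (Ala): third position 4-fold.
Codon 6 CGU (Arg): third position 4-fold.
Codon 7 GAU (Asp): third position 2-fold.
Codon 8 CCG (Pro): third position 4-fold.
Codon 9 GUA (Val): third position 4-fold.
Four-fold degenerate third positions: 6.

6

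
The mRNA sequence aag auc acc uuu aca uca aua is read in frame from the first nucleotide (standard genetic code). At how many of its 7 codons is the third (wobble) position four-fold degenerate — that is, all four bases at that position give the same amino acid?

3

Codon 1 AAG (Lys): third position 2-fold.
Codon 2 AUC (Ile): third position 3-fold.
Codon 3 ACC (Thr): third position 4-fold.
Codon 4 UUU (Phe): third position 2-fold.
Codon 5 ACA (Thr): third position 4-fold.
Codon 6 UCA (Ser): third position 4-fold.
Codon 7 AUA (Ile): third position 3-fold.
Four-fold degenerate third positions: 3.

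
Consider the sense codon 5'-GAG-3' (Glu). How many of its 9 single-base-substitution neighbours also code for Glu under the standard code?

Position 1: none → 0 synonymous.
Position 2: none → 0 synonymous.
Position 3: GAA → 1 synonymous.
Total: 0 + 0 + 1 = 1.

1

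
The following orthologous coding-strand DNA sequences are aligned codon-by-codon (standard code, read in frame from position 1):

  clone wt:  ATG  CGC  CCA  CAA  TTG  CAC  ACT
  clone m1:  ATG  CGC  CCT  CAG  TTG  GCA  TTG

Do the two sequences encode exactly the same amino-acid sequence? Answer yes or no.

Codon 1: ATG Met / ATG Met — identical.
Codon 2: CGC Arg / CGC Arg — identical.
Codon 3: CCA Pro / CCT Pro — synonymous.
Codon 4: CAA Gln / CAG Gln — synonymous.
Codon 5: TTG Leu / TTG Leu — identical.
Codon 6: CAC His / GCA Ala — nonsynonymous.
Codon 7: ACT Thr / TTG Leu — nonsynonymous.
Nonsynonymous differences: 2 → different protein.

no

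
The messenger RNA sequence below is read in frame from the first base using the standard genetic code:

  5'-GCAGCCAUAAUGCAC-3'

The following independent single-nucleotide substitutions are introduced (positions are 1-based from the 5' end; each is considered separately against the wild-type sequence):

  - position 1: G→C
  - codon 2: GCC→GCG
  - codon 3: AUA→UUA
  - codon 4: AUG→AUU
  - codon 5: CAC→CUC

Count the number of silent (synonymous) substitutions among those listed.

Codon 1: GCA (Ala) → CCA (Pro) — missense.
Codon 2: GCC (Ala) → GCG (Ala) — synonymous.
Codon 3: AUA (Ile) → UUA (Leu) — missense.
Codon 4: AUG (Met) → AUU (Ile) — missense.
Codon 5: CAC (His) → CUC (Leu) — missense.
Synonymous: 1 of 5.

1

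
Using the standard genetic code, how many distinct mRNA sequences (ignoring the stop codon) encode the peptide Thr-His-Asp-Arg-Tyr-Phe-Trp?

Thr: 4 codons.
His: 2 codons.
Asp: 2 codons.
Arg: 6 codons.
Tyr: 2 codons.
Phe: 2 codons.
Trp: 1 codon.
4 × 2 × 2 × 6 × 2 × 2 × 1 = 384.

384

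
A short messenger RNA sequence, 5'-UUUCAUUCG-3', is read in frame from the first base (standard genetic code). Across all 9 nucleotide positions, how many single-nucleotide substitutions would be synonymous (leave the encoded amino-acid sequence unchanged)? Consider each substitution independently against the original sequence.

Codon 1 (UUU, Phe): 1 synonymous substitution.
Codon 2 (CAU, His): 1 synonymous substitution.
Codon 3 (UCG, Ser): 3 synonymous substitutions.
Total: 1 + 1 + 3 = 5.

5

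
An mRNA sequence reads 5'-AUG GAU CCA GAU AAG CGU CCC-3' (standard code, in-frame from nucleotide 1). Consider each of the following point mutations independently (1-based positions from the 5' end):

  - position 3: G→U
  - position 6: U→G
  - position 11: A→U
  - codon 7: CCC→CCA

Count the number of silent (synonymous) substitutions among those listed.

1

Codon 1: AUG (Met) → AUU (Ile) — missense.
Codon 2: GAU (Asp) → GAG (Glu) — missense.
Codon 4: GAU (Asp) → GUU (Val) — missense.
Codon 7: CCC (Pro) → CCA (Pro) — synonymous.
Synonymous: 1 of 4.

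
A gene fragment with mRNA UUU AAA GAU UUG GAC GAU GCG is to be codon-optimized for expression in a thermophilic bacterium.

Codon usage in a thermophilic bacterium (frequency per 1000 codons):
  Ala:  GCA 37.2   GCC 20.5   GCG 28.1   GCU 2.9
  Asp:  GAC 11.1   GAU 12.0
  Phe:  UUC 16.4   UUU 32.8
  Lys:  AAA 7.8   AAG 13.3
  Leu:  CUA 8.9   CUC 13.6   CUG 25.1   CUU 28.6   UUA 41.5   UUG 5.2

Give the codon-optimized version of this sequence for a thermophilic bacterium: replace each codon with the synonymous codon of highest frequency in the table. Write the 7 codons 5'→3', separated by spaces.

Codon 1 (Phe): best is UUU at 32.8.
Codon 2 (Lys): best is AAG at 13.3.
Codon 3 (Asp): best is GAU at 12.0.
Codon 4 (Leu): best is UUA at 41.5.
Codon 5 (Asp): best is GAU at 12.0.
Codon 6 (Asp): best is GAU at 12.0.
Codon 7 (Ala): best is GCA at 37.2.

UUU AAG GAU UUA GAU GAU GCA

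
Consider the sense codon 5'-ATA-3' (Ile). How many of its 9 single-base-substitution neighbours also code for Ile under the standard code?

Position 1: none → 0 synonymous.
Position 2: none → 0 synonymous.
Position 3: ATT, ATC → 2 synonymous.
Total: 0 + 0 + 2 = 2.

2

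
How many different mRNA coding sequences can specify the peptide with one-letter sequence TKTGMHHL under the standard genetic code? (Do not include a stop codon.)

3072

Thr: 4 codons.
Lys: 2 codons.
Thr: 4 codons.
Gly: 4 codons.
Met: 1 codon.
His: 2 codons.
His: 2 codons.
Leu: 6 codons.
4 × 2 × 4 × 4 × 1 × 2 × 2 × 6 = 3072.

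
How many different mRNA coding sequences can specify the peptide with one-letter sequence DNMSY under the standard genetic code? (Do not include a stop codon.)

48

Asp: 2 codons.
Asn: 2 codons.
Met: 1 codon.
Ser: 6 codons.
Tyr: 2 codons.
2 × 2 × 1 × 6 × 2 = 48.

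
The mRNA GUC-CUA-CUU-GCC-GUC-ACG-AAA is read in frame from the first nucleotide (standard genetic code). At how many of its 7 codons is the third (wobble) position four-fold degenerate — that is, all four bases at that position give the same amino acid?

Codon 1 GUC (Val): third position 4-fold.
Codon 2 CUA (Leu): third position 4-fold.
Codon 3 CUU (Leu): third position 4-fold.
Codon 4 GCC (Ala): third position 4-fold.
Codon 5 GUC (Val): third position 4-fold.
Codon 6 ACG (Thr): third position 4-fold.
Codon 7 AAA (Lys): third position 2-fold.
Four-fold degenerate third positions: 6.

6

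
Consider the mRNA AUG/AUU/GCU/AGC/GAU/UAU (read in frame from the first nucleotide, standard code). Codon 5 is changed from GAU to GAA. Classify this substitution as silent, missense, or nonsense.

missense

Position 15 falls in codon 5: GAU → Asp.
After the substitution the codon is GAA → Glu.
Asp ≠ Glu, so this is a missense mutation.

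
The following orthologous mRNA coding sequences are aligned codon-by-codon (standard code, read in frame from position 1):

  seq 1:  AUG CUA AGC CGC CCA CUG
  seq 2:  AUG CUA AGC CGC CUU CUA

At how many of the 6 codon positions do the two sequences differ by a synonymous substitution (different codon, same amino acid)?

1

Codon 1: AUG Met / AUG Met — identical.
Codon 2: CUA Leu / CUA Leu — identical.
Codon 3: AGC Ser / AGC Ser — identical.
Codon 4: CGC Arg / CGC Arg — identical.
Codon 5: CCA Pro / CUU Leu — nonsynonymous.
Codon 6: CUG Leu / CUA Leu — synonymous.
Synonymous differences: 1.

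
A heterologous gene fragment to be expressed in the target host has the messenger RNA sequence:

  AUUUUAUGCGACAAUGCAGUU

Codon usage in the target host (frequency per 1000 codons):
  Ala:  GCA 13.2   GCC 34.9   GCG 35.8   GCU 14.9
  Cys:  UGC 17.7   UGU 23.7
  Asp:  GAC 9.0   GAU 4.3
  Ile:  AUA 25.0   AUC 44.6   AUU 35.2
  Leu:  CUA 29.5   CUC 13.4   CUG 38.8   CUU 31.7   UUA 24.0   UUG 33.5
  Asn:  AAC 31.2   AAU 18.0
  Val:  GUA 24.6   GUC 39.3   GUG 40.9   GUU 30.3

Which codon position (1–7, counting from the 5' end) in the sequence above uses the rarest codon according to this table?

4

Codon 1 AUU (Ile): 35.2 per 1000.
Codon 2 UUA (Leu): 24.0 per 1000.
Codon 3 UGC (Cys): 17.7 per 1000.
Codon 4 GAC (Asp): 9.0 per 1000.
Codon 5 AAU (Asn): 18.0 per 1000.
Codon 6 GCA (Ala): 13.2 per 1000.
Codon 7 GUU (Val): 30.3 per 1000.
Lowest frequency is 9.0 at codon 4.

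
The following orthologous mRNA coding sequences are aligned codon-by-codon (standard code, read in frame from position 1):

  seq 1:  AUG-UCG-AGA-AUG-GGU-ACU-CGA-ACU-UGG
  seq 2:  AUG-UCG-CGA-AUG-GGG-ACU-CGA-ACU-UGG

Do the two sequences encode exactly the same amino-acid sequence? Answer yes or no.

yes

Codon 1: AUG Met / AUG Met — identical.
Codon 2: UCG Ser / UCG Ser — identical.
Codon 3: AGA Arg / CGA Arg — synonymous.
Codon 4: AUG Met / AUG Met — identical.
Codon 5: GGU Gly / GGG Gly — synonymous.
Codon 6: ACU Thr / ACU Thr — identical.
Codon 7: CGA Arg / CGA Arg — identical.
Codon 8: ACU Thr / ACU Thr — identical.
Codon 9: UGG Trp / UGG Trp — identical.
Nonsynonymous differences: 0 → same protein.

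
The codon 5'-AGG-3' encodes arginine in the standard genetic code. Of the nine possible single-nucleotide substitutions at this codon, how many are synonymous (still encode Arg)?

2

Position 1: CGG → 1 synonymous.
Position 2: none → 0 synonymous.
Position 3: AGA → 1 synonymous.
Total: 1 + 0 + 1 = 2.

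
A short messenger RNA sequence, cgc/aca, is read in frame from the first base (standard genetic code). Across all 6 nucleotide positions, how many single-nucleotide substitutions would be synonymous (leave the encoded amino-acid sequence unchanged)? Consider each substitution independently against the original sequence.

Codon 1 (CGC, Arg): 3 synonymous substitutions.
Codon 2 (ACA, Thr): 3 synonymous substitutions.
Total: 3 + 3 = 6.

6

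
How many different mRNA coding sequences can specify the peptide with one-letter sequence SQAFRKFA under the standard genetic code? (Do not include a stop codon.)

9216

Ser: 6 codons.
Gln: 2 codons.
Ala: 4 codons.
Phe: 2 codons.
Arg: 6 codons.
Lys: 2 codons.
Phe: 2 codons.
Ala: 4 codons.
6 × 2 × 4 × 2 × 6 × 2 × 2 × 4 = 9216.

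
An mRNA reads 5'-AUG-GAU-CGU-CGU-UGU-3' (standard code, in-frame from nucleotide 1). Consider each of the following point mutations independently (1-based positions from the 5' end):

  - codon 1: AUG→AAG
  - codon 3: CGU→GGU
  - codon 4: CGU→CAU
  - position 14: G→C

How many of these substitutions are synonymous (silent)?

Codon 1: AUG (Met) → AAG (Lys) — missense.
Codon 3: CGU (Arg) → GGU (Gly) — missense.
Codon 4: CGU (Arg) → CAU (His) — missense.
Codon 5: UGU (Cys) → UCU (Ser) — missense.
Synonymous: 0 of 4.

0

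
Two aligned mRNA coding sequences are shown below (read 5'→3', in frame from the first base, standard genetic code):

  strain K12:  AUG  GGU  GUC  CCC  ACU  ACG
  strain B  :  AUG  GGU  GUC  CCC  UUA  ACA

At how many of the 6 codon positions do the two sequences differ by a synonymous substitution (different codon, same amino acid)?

1

Codon 1: AUG Met / AUG Met — identical.
Codon 2: GGU Gly / GGU Gly — identical.
Codon 3: GUC Val / GUC Val — identical.
Codon 4: CCC Pro / CCC Pro — identical.
Codon 5: ACU Thr / UUA Leu — nonsynonymous.
Codon 6: ACG Thr / ACA Thr — synonymous.
Synonymous differences: 1.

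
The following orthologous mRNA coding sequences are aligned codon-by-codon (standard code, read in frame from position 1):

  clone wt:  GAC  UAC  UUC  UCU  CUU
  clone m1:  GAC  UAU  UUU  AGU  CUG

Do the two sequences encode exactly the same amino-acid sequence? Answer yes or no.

Codon 1: GAC Asp / GAC Asp — identical.
Codon 2: UAC Tyr / UAU Tyr — synonymous.
Codon 3: UUC Phe / UUU Phe — synonymous.
Codon 4: UCU Ser / AGU Ser — synonymous.
Codon 5: CUU Leu / CUG Leu — synonymous.
Nonsynonymous differences: 0 → same protein.

yes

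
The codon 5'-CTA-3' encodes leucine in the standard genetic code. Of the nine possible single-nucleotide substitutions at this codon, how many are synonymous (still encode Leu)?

4

Position 1: TTA → 1 synonymous.
Position 2: none → 0 synonymous.
Position 3: CTT, CTC, CTG → 3 synonymous.
Total: 1 + 0 + 3 = 4.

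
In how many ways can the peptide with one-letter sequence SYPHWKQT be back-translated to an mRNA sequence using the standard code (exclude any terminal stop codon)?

Ser: 6 codons.
Tyr: 2 codons.
Pro: 4 codons.
His: 2 codons.
Trp: 1 codon.
Lys: 2 codons.
Gln: 2 codons.
Thr: 4 codons.
6 × 2 × 4 × 2 × 1 × 2 × 2 × 4 = 1536.

1536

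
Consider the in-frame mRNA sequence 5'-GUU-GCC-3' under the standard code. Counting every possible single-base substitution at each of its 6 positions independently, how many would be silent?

Codon 1 (GUU, Val): 3 synonymous substitutions.
Codon 2 (GCC, Ala): 3 synonymous substitutions.
Total: 3 + 3 = 6.

6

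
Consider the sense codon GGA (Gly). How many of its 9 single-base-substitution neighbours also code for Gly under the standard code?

Position 1: none → 0 synonymous.
Position 2: none → 0 synonymous.
Position 3: GGT, GGC, GGG → 3 synonymous.
Total: 0 + 0 + 3 = 3.

3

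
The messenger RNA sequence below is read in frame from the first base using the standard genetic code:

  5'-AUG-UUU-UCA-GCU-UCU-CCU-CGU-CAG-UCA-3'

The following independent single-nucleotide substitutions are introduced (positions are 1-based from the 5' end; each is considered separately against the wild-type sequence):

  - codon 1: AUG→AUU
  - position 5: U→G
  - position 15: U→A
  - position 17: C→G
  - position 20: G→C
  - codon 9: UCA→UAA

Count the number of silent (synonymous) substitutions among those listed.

Codon 1: AUG (Met) → AUU (Ile) — missense.
Codon 2: UUU (Phe) → UGU (Cys) — missense.
Codon 5: UCU (Ser) → UCA (Ser) — synonymous.
Codon 6: CCU (Pro) → CGU (Arg) — missense.
Codon 7: CGU (Arg) → CCU (Pro) — missense.
Codon 9: UCA (Ser) → UAA (Stop) — nonsense.
Synonymous: 1 of 6.

1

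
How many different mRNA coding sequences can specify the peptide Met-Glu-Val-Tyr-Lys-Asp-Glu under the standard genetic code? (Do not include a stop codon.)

128

Met: 1 codon.
Glu: 2 codons.
Val: 4 codons.
Tyr: 2 codons.
Lys: 2 codons.
Asp: 2 codons.
Glu: 2 codons.
1 × 2 × 4 × 2 × 2 × 2 × 2 = 128.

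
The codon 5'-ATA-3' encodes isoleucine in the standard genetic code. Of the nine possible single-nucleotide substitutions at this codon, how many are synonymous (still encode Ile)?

Position 1: none → 0 synonymous.
Position 2: none → 0 synonymous.
Position 3: ATT, ATC → 2 synonymous.
Total: 0 + 0 + 2 = 2.

2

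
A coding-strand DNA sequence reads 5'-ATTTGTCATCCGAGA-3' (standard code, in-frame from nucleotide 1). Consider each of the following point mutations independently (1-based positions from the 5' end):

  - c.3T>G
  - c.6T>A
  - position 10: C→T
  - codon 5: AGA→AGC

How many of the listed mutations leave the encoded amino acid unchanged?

0

Codon 1: ATT (Ile) → ATG (Met) — missense.
Codon 2: TGT (Cys) → TGA (Stop) — nonsense.
Codon 4: CCG (Pro) → TCG (Ser) — missense.
Codon 5: AGA (Arg) → AGC (Ser) — missense.
Synonymous: 0 of 4.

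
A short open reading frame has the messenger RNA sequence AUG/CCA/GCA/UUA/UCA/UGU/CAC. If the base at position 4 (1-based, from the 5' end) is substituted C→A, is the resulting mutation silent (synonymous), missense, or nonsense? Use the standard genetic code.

Position 4 falls in codon 2: CCA → Pro.
After the substitution the codon is ACA → Thr.
Pro ≠ Thr, so this is a missense mutation.

missense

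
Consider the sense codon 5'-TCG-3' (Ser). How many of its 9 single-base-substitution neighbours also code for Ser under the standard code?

Position 1: none → 0 synonymous.
Position 2: none → 0 synonymous.
Position 3: TCT, TCC, TCA → 3 synonymous.
Total: 0 + 0 + 3 = 3.

3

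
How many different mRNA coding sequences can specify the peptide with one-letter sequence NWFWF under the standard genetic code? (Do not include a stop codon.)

Asn: 2 codons.
Trp: 1 codon.
Phe: 2 codons.
Trp: 1 codon.
Phe: 2 codons.
2 × 1 × 2 × 1 × 2 = 8.

8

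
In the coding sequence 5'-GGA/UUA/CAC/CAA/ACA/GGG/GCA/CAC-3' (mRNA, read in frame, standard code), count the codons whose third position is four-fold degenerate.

4

Codon 1 GGA (Gly): third position 4-fold.
Codon 2 UUA (Leu): third position 2-fold.
Codon 3 CAC (His): third position 2-fold.
Codon 4 CAA (Gln): third position 2-fold.
Codon 5 ACA (Thr): third position 4-fold.
Codon 6 GGG (Gly): third position 4-fold.
Codon 7 GCA (Ala): third position 4-fold.
Codon 8 CAC (His): third position 2-fold.
Four-fold degenerate third positions: 4.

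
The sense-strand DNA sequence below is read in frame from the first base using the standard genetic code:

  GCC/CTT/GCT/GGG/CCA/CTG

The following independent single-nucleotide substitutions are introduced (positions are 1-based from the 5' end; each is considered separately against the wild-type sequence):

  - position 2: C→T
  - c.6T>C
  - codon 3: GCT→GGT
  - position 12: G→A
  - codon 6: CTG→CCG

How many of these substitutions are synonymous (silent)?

2

Codon 1: GCC (Ala) → GTC (Val) — missense.
Codon 2: CTT (Leu) → CTC (Leu) — synonymous.
Codon 3: GCT (Ala) → GGT (Gly) — missense.
Codon 4: GGG (Gly) → GGA (Gly) — synonymous.
Codon 6: CTG (Leu) → CCG (Pro) — missense.
Synonymous: 2 of 5.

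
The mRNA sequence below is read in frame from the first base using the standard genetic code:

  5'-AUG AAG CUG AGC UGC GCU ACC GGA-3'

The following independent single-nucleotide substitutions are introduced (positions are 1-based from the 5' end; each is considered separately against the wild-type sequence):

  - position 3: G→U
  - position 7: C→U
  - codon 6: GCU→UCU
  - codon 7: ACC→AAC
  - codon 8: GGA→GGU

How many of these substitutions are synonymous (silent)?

2

Codon 1: AUG (Met) → AUU (Ile) — missense.
Codon 3: CUG (Leu) → UUG (Leu) — synonymous.
Codon 6: GCU (Ala) → UCU (Ser) — missense.
Codon 7: ACC (Thr) → AAC (Asn) — missense.
Codon 8: GGA (Gly) → GGU (Gly) — synonymous.
Synonymous: 2 of 5.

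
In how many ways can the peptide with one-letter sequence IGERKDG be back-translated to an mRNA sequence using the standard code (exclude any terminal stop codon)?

Ile: 3 codons.
Gly: 4 codons.
Glu: 2 codons.
Arg: 6 codons.
Lys: 2 codons.
Asp: 2 codons.
Gly: 4 codons.
3 × 4 × 2 × 6 × 2 × 2 × 4 = 2304.

2304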